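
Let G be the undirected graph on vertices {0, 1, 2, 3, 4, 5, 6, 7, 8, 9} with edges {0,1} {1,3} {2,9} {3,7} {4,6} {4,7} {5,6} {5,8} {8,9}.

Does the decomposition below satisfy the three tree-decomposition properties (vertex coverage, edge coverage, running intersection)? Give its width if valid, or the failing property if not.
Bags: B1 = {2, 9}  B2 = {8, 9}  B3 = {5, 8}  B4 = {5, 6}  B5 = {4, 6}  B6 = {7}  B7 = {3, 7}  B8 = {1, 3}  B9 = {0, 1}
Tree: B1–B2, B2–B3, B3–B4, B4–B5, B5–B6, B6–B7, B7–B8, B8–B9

No — edge (4,7) lies in no bag.

A tree decomposition must satisfy three properties: every vertex lies in some bag; for every edge, both endpoints lie together in some bag; and for every vertex, the bags containing it form a connected subtree. Here edge (4,7) lies in no bag, so the decomposition is invalid.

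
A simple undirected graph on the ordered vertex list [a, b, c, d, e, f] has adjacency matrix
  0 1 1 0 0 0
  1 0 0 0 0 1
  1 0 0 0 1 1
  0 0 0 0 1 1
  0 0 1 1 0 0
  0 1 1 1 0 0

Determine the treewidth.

A width-2 tree decomposition is:
Bags: B1 = {c, d, e}  B2 = {c, d, f}  B3 = {a, c, f}  B4 = {a, b, f}
Tree: B1–B2, B2–B3, B3–B4
The largest bag has 3 vertices, giving width 2; this decomposition certifies tw(G) ≤ 2. The edges e–d–f–c–e form a cycle, so G is not a tree and its treewidth is at least 2. Combining the bounds, tw(G) = 2.

2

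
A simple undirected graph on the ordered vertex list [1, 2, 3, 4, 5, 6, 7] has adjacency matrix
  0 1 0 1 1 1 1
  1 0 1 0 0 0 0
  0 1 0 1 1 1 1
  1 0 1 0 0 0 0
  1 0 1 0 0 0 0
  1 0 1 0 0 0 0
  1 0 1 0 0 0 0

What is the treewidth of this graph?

A width-2 tree decomposition is:
Bags: B1 = {1, 2, 3}  B2 = {1, 3, 4}  B3 = {1, 3, 5}  B4 = {1, 3, 7}  B5 = {1, 3, 6}
Tree: B1–B2, B2–B3, B3–B4, B4–B5
The largest bag has 3 vertices, giving width 2; this decomposition certifies tw(G) ≤ 2. For the lower bound, G contains the cycle 1–2–3–4–1, so G is not a forest; only forests have treewidth ≤ 1, hence tw(G) ≥ 2. Hence tw(G) = 2 exactly.

2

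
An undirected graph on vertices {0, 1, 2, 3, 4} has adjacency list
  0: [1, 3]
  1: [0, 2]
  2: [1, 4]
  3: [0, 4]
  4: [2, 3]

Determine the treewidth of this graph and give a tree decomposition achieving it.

The largest bag has 3 vertices, giving width 2; this decomposition certifies tw(G) ≤ 2. The edges 4–2–1–0–3–4 form a cycle, so G is not a tree and its treewidth is at least 2. Therefore the treewidth is 2.

Treewidth 2.
Bags: B1 = {1, 2, 4}  B2 = {0, 1, 4}  B3 = {0, 3, 4}
Tree: B1–B2, B2–B3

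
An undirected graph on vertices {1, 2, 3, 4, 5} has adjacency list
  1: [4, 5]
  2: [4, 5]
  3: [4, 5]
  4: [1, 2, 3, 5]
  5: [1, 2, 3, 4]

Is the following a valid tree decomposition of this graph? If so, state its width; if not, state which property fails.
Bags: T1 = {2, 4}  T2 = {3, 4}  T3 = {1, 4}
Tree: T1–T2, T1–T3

No — vertex 5 appears in no bag.

A tree decomposition must satisfy three properties: every vertex lies in some bag; for every edge, both endpoints lie together in some bag; and for every vertex, the bags containing it form a connected subtree. Here vertex 5 appears in no bag, so the decomposition is invalid.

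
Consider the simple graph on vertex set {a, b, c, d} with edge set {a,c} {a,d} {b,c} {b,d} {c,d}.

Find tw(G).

2

A width-2 tree decomposition is:
Bags: B1 = {a, c, d}  B2 = {b, c, d}
Tree: B1–B2
Each bag holds 3 vertices, so the decomposition has width 2, which upper-bounds the treewidth. For the lower bound, the 3 vertices {a, c, d} are pairwise adjacent, and any tree decomposition puts a clique entirely inside one bag — forcing width ≥ 2. Hence tw(G) = 2 exactly.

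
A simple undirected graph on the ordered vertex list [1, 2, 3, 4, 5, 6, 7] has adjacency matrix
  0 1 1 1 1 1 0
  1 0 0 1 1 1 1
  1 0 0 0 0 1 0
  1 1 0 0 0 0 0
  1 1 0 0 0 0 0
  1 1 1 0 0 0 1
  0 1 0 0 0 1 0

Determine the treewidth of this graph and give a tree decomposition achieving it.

Each bag holds 3 vertices, so the decomposition has width 2, which upper-bounds the treewidth. On the other hand G contains the 3-clique {1, 2, 4}. A clique must lie in a single bag of any decomposition, so no decomposition can have width below 2. The upper and lower bounds meet at 2, so that is the treewidth.

Treewidth 2.
One such decomposition:
Bags: B1 = {1, 3, 6}  B2 = {1, 2, 6}  B3 = {1, 2, 5}  B4 = {1, 2, 4}  B5 = {2, 6, 7}
Tree: B1–B2, B2–B3, B3–B4, B2–B5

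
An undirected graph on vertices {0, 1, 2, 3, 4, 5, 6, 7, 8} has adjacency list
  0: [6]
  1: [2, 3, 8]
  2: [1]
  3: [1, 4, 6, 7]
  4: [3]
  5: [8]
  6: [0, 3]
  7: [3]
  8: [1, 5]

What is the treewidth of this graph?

1

A width-1 tree decomposition is:
Bags: B1 = {3, 4}  B2 = {1, 3}  B3 = {3, 7}  B4 = {1, 2}  B5 = {1, 8}  B6 = {5, 8}  B7 = {3, 6}  B8 = {0, 6}
Tree: B1–B2, B2–B3, B2–B4, B2–B5, B5–B6, B3–B7, B7–B8
Every bag has size at most 2, so the width is 2 − 1 = 1 and tw(G) ≤ 1. Any graph with an edge has treewidth ≥ 1, and G has the edge 3–4. Therefore the treewidth is 1.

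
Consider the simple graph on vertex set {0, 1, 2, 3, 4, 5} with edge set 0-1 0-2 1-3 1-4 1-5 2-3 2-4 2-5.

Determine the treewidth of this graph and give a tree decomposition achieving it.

Treewidth 2.
One such decomposition:
Bags: B1 = {1, 2, 5}  B2 = {1, 2, 4}  B3 = {0, 1, 2}  B4 = {1, 2, 3}
Tree: B1–B2, B2–B3, B3–B4

Each bag holds 3 vertices, so the decomposition has width 2, which upper-bounds the treewidth. Since 2–5–1–4–2 is a cycle in G, G is not acyclic. Forests are exactly the graphs of treewidth ≤ 1, so tw(G) ≥ 2. The upper and lower bounds meet at 2, so that is the treewidth.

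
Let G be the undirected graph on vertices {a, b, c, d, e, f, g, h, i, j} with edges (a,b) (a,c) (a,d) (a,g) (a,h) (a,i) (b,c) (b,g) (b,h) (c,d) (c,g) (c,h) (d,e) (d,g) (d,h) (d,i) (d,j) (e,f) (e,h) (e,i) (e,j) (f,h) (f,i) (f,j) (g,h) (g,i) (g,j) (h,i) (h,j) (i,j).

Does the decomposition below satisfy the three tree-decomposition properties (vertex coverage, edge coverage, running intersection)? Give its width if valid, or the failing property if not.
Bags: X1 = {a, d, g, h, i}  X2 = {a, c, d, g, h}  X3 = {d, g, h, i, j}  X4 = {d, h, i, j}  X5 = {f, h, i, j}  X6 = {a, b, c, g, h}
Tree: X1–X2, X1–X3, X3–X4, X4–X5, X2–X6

A tree decomposition must satisfy three properties: every vertex lies in some bag; for every edge, both endpoints lie together in some bag; and for every vertex, the bags containing it form a connected subtree. Here vertex e appears in no bag, so the decomposition is invalid.

No — vertex e appears in no bag.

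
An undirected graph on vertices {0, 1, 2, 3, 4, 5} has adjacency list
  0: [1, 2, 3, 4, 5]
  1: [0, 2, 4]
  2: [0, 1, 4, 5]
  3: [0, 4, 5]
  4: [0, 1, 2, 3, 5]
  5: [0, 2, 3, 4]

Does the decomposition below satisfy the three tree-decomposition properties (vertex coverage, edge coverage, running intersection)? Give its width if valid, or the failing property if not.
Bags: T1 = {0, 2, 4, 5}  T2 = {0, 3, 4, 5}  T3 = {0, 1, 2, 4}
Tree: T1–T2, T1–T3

Yes; width 3.

Checking the three conditions: (i) the bags cover all of {0, 1, 2, 3, 4, 5}; (ii) for each edge, some bag contains both endpoints; (iii) the bags containing any fixed vertex form a subtree. All hold, so the decomposition is valid with width 4 − 1 = 3.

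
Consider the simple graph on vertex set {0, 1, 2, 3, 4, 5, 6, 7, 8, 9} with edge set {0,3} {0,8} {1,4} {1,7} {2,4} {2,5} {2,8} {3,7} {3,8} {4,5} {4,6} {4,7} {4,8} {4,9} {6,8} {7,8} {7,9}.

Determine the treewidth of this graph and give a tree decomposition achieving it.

Treewidth 2.
One optimal decomposition is:
Bags: B1 = {1, 4, 7}  B2 = {4, 7, 8}  B3 = {4, 7, 9}  B4 = {4, 6, 8}  B5 = {2, 4, 8}  B6 = {3, 7, 8}  B7 = {2, 4, 5}  B8 = {0, 3, 8}
Tree: B1–B2, B1–B3, B2–B4, B4–B5, B2–B6, B5–B7, B6–B8

Each bag holds 3 vertices, so the decomposition has width 2, which upper-bounds the treewidth. Conversely, {0, 3, 8} is a clique of size 3, and the vertices of any clique must share a bag in every tree decomposition; so some bag has ≥ 3 vertices and tw(G) ≥ 2. The upper and lower bounds meet at 2, so that is the treewidth.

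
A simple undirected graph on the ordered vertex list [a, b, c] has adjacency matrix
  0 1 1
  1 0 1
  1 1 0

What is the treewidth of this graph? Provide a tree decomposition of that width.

Treewidth 2.
Bags: B1 = {a, b, c}
Tree: (single bag)

A single bag containing all 3 vertices is trivially a valid decomposition of width 2. On the other hand G contains the 3-clique {a, b, c}. A clique must lie in a single bag of any decomposition, so no decomposition can have width below 2. The upper and lower bounds meet at 2, so that is the treewidth.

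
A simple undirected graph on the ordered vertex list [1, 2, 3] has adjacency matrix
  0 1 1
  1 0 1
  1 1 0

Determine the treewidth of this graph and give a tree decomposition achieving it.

With just one bag of size 3, the width is 3 − 1 = 2, so tw(G) ≤ 2. On the other hand G contains the 3-clique {1, 2, 3}. A clique must lie in a single bag of any decomposition, so no decomposition can have width below 2. Hence tw(G) = 2 exactly.

Treewidth 2.
Bags: B1 = {1, 2, 3}
Tree: (single bag)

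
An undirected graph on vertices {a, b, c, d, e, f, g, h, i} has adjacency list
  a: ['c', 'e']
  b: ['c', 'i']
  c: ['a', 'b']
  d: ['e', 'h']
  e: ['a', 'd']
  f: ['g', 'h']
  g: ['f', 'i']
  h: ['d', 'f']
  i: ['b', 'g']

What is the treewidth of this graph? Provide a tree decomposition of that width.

Each bag holds 3 vertices, so the decomposition has width 2, which upper-bounds the treewidth. Since c–b–i–g–f–h–d–e–a–c is a cycle in G, G is not acyclic. Forests are exactly the graphs of treewidth ≤ 1, so tw(G) ≥ 2. Combining the bounds, tw(G) = 2.

Treewidth 2.
One such decomposition:
Bags: B1 = {b, c, i}  B2 = {c, g, i}  B3 = {c, f, g}  B4 = {c, f, h}  B5 = {c, d, h}  B6 = {c, d, e}  B7 = {a, c, e}
Tree: B1–B2, B2–B3, B3–B4, B4–B5, B5–B6, B6–B7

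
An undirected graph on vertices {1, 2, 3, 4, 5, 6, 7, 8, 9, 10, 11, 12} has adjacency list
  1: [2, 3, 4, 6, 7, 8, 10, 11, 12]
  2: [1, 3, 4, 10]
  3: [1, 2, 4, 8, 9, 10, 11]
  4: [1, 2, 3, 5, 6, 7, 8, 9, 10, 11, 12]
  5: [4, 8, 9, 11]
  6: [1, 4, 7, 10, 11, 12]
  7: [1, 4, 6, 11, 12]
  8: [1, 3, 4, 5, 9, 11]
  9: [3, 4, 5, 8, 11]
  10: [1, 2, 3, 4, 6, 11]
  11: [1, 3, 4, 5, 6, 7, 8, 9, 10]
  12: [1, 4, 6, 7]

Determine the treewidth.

4

A width-4 tree decomposition is:
Bags: B1 = {4, 5, 8, 9, 11}  B2 = {3, 4, 8, 9, 11}  B3 = {1, 3, 4, 8, 11}  B4 = {1, 3, 4, 10, 11}  B5 = {1, 4, 6, 10, 11}  B6 = {1, 4, 6, 7, 11}  B7 = {1, 4, 6, 7, 12}  B8 = {1, 2, 3, 4, 10}
Tree: B1–B2, B2–B3, B3–B4, B4–B5, B5–B6, B6–B7, B4–B8
The largest bag has 5 vertices, giving width 4; this decomposition certifies tw(G) ≤ 4. For the lower bound, the 5 vertices {1, 2, 3, 4, 10} are pairwise adjacent, and any tree decomposition puts a clique entirely inside one bag — forcing width ≥ 4. Combining the bounds, tw(G) = 4.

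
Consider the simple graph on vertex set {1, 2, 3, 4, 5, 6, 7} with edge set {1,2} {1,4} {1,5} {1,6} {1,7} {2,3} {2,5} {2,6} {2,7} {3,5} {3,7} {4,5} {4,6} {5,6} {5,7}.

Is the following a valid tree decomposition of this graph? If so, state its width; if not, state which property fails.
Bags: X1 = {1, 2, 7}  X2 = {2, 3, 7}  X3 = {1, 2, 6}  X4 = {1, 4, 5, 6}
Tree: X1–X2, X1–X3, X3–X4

No — edge (5,7) lies in no bag.

A tree decomposition must satisfy three properties: every vertex lies in some bag; for every edge, both endpoints lie together in some bag; and for every vertex, the bags containing it form a connected subtree. Here edge (5,7) lies in no bag, so the decomposition is invalid.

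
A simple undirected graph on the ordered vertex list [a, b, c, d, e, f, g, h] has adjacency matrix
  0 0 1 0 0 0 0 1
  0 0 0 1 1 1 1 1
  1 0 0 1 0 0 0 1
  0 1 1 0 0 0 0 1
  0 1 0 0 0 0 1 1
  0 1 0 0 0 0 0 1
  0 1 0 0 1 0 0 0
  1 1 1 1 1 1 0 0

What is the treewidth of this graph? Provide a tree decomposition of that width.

Treewidth 2.
One optimal decomposition is:
Bags: B1 = {b, d, h}  B2 = {b, f, h}  B3 = {b, e, h}  B4 = {c, d, h}  B5 = {b, e, g}  B6 = {a, c, h}
Tree: B1–B2, B1–B3, B1–B4, B3–B5, B4–B6

Every bag has size at most 3, so the width is 3 − 1 = 2 and tw(G) ≤ 2. On the other hand G contains the 3-clique {b, e, g}. A clique must lie in a single bag of any decomposition, so no decomposition can have width below 2. Hence tw(G) = 2 exactly.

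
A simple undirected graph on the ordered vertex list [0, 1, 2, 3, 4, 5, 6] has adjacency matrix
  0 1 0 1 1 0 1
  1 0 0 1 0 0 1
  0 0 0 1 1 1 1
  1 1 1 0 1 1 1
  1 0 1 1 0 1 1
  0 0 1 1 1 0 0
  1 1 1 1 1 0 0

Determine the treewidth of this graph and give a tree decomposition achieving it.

Each bag holds 4 vertices, so the decomposition has width 3, which upper-bounds the treewidth. For the lower bound, the 4 vertices {0, 1, 3, 6} are pairwise adjacent, and any tree decomposition puts a clique entirely inside one bag — forcing width ≥ 3. The upper and lower bounds meet at 3, so that is the treewidth.

Treewidth 3.
One optimal decomposition is:
Bags: B1 = {0, 3, 4, 6}  B2 = {2, 3, 4, 6}  B3 = {2, 3, 4, 5}  B4 = {0, 1, 3, 6}
Tree: B1–B2, B2–B3, B1–B4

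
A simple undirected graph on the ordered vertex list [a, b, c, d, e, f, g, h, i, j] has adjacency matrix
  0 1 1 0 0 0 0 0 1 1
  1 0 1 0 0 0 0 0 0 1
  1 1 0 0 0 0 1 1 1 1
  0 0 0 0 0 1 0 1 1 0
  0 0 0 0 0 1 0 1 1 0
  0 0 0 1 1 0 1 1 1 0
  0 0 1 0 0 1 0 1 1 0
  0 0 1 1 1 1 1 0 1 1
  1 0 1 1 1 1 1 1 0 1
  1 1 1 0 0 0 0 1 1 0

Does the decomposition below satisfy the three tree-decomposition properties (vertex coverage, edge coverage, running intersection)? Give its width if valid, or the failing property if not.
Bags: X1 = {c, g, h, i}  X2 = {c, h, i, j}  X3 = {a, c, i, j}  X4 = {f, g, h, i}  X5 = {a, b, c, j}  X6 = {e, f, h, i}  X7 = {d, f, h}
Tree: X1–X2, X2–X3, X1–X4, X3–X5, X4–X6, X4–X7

A tree decomposition must satisfy three properties: every vertex lies in some bag; for every edge, both endpoints lie together in some bag; and for every vertex, the bags containing it form a connected subtree. Here edge (i,d) lies in no bag, so the decomposition is invalid.

No — edge (i,d) lies in no bag.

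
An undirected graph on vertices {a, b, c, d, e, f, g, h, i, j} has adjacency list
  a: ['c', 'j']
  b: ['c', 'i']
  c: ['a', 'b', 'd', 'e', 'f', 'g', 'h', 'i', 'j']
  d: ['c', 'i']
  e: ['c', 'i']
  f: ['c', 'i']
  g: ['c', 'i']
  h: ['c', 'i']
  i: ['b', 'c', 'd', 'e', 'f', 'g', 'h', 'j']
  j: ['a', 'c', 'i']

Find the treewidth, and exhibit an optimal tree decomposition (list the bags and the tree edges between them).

Treewidth 2.
Bags: B1 = {c, f, i}  B2 = {c, i, j}  B3 = {c, h, i}  B4 = {b, c, i}  B5 = {a, c, j}  B6 = {c, e, i}  B7 = {c, d, i}  B8 = {c, g, i}
Tree: B1–B2, B1–B3, B2–B4, B2–B5, B4–B6, B2–B7, B6–B8

Every bag has size at most 3, so the width is 3 − 1 = 2 and tw(G) ≤ 2. On the other hand G contains the 3-clique {a, c, j}. A clique must lie in a single bag of any decomposition, so no decomposition can have width below 2. Hence tw(G) = 2 exactly.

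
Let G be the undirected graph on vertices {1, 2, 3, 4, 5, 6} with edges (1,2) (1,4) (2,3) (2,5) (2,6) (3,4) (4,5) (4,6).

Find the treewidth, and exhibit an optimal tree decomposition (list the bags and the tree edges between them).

Treewidth 2.
One such decomposition:
Bags: B1 = {2, 4, 6}  B2 = {2, 4, 5}  B3 = {2, 3, 4}  B4 = {1, 2, 4}
Tree: B1–B2, B2–B3, B3–B4

Each bag holds 3 vertices, so the decomposition has width 2, which upper-bounds the treewidth. For the lower bound, G contains the cycle 6–2–5–4–6, so G is not a forest; only forests have treewidth ≤ 1, hence tw(G) ≥ 2. The upper and lower bounds meet at 2, so that is the treewidth.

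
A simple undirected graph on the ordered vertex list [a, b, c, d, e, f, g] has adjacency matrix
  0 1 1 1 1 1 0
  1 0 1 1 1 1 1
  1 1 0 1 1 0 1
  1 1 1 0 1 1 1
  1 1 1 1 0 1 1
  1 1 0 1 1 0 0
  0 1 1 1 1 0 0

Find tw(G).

4

A width-4 tree decomposition is:
Bags: B1 = {a, b, d, e, f}  B2 = {a, b, c, d, e}  B3 = {b, c, d, e, g}
Tree: B1–B2, B2–B3
The largest bag has 5 vertices, giving width 4; this decomposition certifies tw(G) ≤ 4. For the lower bound, the 5 vertices {b, c, d, e, g} are pairwise adjacent, and any tree decomposition puts a clique entirely inside one bag — forcing width ≥ 4. Hence tw(G) = 4 exactly.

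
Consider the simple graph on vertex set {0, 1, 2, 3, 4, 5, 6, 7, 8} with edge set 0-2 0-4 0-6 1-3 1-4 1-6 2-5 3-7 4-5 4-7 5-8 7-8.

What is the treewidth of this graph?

3

A width-3 tree decomposition is:
Bags: B1 = {0, 2, 5, 8}  B2 = {0, 4, 5, 8}  B3 = {0, 4, 7, 8}  B4 = {0, 4, 6, 7}  B5 = {1, 4, 6, 7}  B6 = {1, 3, 6, 7}
Tree: B1–B2, B2–B3, B3–B4, B4–B5, B5–B6
Each bag holds 4 vertices, so the decomposition has width 3, which upper-bounds the treewidth. For the lower bound: the 4 vertex sets {2,5,8}, {0}, {4}, {1,3,6,7} are disjoint, each induces a connected subgraph, and every pair is joined by at least one edge of G. Contracting each set to a single vertex therefore yields K_{4} as a minor, and since treewidth is minor-monotone, tw(G) ≥ tw(K_{4}) = 3. The upper and lower bounds meet at 3, so that is the treewidth.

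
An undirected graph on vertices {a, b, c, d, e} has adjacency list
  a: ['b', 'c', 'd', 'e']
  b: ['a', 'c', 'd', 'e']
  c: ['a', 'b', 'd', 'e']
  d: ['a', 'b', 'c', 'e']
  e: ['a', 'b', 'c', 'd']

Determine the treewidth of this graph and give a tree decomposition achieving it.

Treewidth 4.
One such decomposition:
Bags: B1 = {a, b, c, d, e}
Tree: (single bag)

A single bag containing all 5 vertices is trivially a valid decomposition of width 4. Conversely, {a, b, c, d, e} is a clique of size 5, and the vertices of any clique must share a bag in every tree decomposition; so some bag has ≥ 5 vertices and tw(G) ≥ 4. Combining the bounds, tw(G) = 4.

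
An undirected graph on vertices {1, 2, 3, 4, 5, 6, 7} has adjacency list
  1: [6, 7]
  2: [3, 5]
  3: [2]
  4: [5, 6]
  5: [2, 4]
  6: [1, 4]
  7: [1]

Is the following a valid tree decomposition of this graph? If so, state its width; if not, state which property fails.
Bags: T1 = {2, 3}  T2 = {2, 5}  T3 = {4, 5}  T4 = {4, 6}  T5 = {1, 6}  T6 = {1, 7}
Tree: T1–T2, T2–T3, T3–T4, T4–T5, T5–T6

Checking the three conditions: (i) the bags cover all of {1, 2, 3, 4, 5, 6, 7}; (ii) for each edge, some bag contains both endpoints; (iii) the bags containing any fixed vertex form a subtree. All hold, so the decomposition is valid with width 2 − 1 = 1.

Yes; width 1.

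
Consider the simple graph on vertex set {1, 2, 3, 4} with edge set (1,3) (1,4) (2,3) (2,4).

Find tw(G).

2

A width-2 tree decomposition is:
Bags: B1 = {1, 2, 3}  B2 = {1, 2, 4}
Tree: B1–B2
The largest bag has 3 vertices, giving width 2; this decomposition certifies tw(G) ≤ 2. Since 2–3–1–4–2 is a cycle in G, G is not acyclic. Forests are exactly the graphs of treewidth ≤ 1, so tw(G) ≥ 2. Combining the bounds, tw(G) = 2.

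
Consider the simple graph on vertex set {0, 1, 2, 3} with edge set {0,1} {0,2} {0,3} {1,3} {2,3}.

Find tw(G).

A width-2 tree decomposition is:
Bags: B1 = {0, 1, 3}  B2 = {0, 2, 3}
Tree: B1–B2
Every bag has size at most 3, so the width is 3 − 1 = 2 and tw(G) ≤ 2. For the lower bound, the 3 vertices {0, 1, 3} are pairwise adjacent, and any tree decomposition puts a clique entirely inside one bag — forcing width ≥ 2. Combining the bounds, tw(G) = 2.

2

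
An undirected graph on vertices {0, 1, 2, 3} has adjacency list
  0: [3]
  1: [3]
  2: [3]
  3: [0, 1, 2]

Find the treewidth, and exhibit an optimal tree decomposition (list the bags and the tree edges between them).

Treewidth 1.
One optimal decomposition is:
Bags: B1 = {1, 3}  B2 = {2, 3}  B3 = {0, 3}
Tree: B1–B2, B1–B3

Each bag holds 2 vertices, so the decomposition has width 1, which upper-bounds the treewidth. G has an edge, so its treewidth is at least 1. Combining the bounds, tw(G) = 1.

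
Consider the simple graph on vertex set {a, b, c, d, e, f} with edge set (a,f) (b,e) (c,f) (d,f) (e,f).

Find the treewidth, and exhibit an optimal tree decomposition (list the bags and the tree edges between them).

Treewidth 1.
One such decomposition:
Bags: B1 = {c, f}  B2 = {a, f}  B3 = {e, f}  B4 = {d, f}  B5 = {b, e}
Tree: B1–B2, B1–B3, B2–B4, B3–B5

Every bag has size at most 2, so the width is 2 − 1 = 1 and tw(G) ≤ 1. Any graph with an edge has treewidth ≥ 1, and G has the edge c–f. Therefore the treewidth is 1.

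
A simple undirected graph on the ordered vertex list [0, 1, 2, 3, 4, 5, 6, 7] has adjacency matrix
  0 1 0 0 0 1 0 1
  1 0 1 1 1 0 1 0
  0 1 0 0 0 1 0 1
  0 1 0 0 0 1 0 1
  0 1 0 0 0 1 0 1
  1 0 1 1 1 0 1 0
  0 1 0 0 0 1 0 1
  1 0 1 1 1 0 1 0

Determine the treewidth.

A width-3 tree decomposition is:
Bags: B1 = {1, 2, 5, 7}  B2 = {0, 1, 5, 7}  B3 = {1, 5, 6, 7}  B4 = {1, 4, 5, 7}  B5 = {1, 3, 5, 7}
Tree: B1–B2, B2–B3, B3–B4, B4–B5
Every bag has size at most 4, so the width is 4 − 1 = 3 and tw(G) ≤ 3. For the lower bound: the 4 vertex sets {1,2}, {0,7}, {5}, {6} are disjoint, each induces a connected subgraph, and every pair is joined by at least one edge of G. Contracting each set to a single vertex therefore yields K_{4} as a minor, and since treewidth is minor-monotone, tw(G) ≥ tw(K_{4}) = 3. Therefore the treewidth is 3.

3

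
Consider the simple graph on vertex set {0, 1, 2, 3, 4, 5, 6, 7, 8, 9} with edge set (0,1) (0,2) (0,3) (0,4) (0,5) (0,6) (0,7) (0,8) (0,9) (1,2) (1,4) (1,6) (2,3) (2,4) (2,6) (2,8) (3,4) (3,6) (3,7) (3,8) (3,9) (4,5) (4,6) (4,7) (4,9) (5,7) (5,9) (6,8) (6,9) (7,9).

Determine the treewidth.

A width-4 tree decomposition is:
Bags: B1 = {0, 2, 3, 6, 8}  B2 = {0, 2, 3, 4, 6}  B3 = {0, 3, 4, 6, 9}  B4 = {0, 1, 2, 4, 6}  B5 = {0, 3, 4, 7, 9}  B6 = {0, 4, 5, 7, 9}
Tree: B1–B2, B2–B3, B2–B4, B3–B5, B5–B6
The largest bag has 5 vertices, giving width 4; this decomposition certifies tw(G) ≤ 4. For the lower bound, the 5 vertices {0, 2, 3, 6, 8} are pairwise adjacent, and any tree decomposition puts a clique entirely inside one bag — forcing width ≥ 4. Therefore the treewidth is 4.

4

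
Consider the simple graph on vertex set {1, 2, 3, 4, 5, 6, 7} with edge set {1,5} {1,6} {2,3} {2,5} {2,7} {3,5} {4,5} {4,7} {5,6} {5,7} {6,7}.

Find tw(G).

A width-2 tree decomposition is:
Bags: B1 = {4, 5, 7}  B2 = {5, 6, 7}  B3 = {1, 5, 6}  B4 = {2, 5, 7}  B5 = {2, 3, 5}
Tree: B1–B2, B2–B3, B1–B4, B4–B5
Every bag has size at most 3, so the width is 3 − 1 = 2 and tw(G) ≤ 2. On the other hand G contains the 3-clique {1, 5, 6}. A clique must lie in a single bag of any decomposition, so no decomposition can have width below 2. Therefore the treewidth is 2.

2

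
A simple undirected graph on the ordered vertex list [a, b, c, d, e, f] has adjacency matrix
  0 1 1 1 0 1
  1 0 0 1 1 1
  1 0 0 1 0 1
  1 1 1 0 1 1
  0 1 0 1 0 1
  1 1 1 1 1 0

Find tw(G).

A width-3 tree decomposition is:
Bags: B1 = {a, c, d, f}  B2 = {a, b, d, f}  B3 = {b, d, e, f}
Tree: B1–B2, B2–B3
Each bag holds 4 vertices, so the decomposition has width 3, which upper-bounds the treewidth. Conversely, {b, d, e, f} is a clique of size 4, and the vertices of any clique must share a bag in every tree decomposition; so some bag has ≥ 4 vertices and tw(G) ≥ 3. Combining the bounds, tw(G) = 3.

3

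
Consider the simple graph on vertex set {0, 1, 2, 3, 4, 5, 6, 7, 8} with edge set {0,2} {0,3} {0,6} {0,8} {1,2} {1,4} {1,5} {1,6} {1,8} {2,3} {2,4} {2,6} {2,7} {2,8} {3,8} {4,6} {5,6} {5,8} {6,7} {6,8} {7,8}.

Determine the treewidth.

3

A width-3 tree decomposition is:
Bags: B1 = {1, 2, 6, 8}  B2 = {1, 2, 4, 6}  B3 = {0, 2, 6, 8}  B4 = {1, 5, 6, 8}  B5 = {0, 2, 3, 8}  B6 = {2, 6, 7, 8}
Tree: B1–B2, B1–B3, B1–B4, B3–B5, B3–B6
Every bag has size at most 4, so the width is 4 − 1 = 3 and tw(G) ≤ 3. For the lower bound, the 4 vertices {0, 2, 3, 8} are pairwise adjacent, and any tree decomposition puts a clique entirely inside one bag — forcing width ≥ 3. Hence tw(G) = 3 exactly.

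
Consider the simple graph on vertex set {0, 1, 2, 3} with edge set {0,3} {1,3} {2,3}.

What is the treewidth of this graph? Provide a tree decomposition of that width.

Each bag holds 2 vertices, so the decomposition has width 1, which upper-bounds the treewidth. G has an edge, so its treewidth is at least 1. Therefore the treewidth is 1.

Treewidth 1.
One optimal decomposition is:
Bags: B1 = {2, 3}  B2 = {0, 3}  B3 = {1, 3}
Tree: B1–B2, B2–B3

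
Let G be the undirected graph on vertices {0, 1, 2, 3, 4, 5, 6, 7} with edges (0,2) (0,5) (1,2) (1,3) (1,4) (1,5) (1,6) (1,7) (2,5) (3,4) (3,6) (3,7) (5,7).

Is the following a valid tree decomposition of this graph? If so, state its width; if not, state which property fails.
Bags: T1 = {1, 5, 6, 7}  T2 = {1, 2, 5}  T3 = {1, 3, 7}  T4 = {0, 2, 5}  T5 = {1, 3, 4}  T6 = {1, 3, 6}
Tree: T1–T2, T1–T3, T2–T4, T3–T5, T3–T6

No — bags containing vertex 6 are not connected in the tree.

A tree decomposition must satisfy three properties: every vertex lies in some bag; for every edge, both endpoints lie together in some bag; and for every vertex, the bags containing it form a connected subtree. Here bags containing vertex 6 are not connected in the tree, so the decomposition is invalid.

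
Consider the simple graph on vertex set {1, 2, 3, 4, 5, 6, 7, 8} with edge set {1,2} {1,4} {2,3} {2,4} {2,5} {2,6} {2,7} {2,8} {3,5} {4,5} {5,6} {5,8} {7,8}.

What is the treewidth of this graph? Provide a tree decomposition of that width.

Every bag has size at most 3, so the width is 3 − 1 = 2 and tw(G) ≤ 2. On the other hand G contains the 3-clique {1, 2, 4}. A clique must lie in a single bag of any decomposition, so no decomposition can have width below 2. Hence tw(G) = 2 exactly.

Treewidth 2.
Bags: B1 = {2, 7, 8}  B2 = {2, 5, 8}  B3 = {2, 4, 5}  B4 = {1, 2, 4}  B5 = {2, 3, 5}  B6 = {2, 5, 6}
Tree: B1–B2, B2–B3, B3–B4, B2–B5, B2–B6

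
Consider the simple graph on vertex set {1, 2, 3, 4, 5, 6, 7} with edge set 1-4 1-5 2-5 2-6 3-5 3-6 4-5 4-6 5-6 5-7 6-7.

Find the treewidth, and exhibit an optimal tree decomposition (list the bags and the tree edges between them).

The largest bag has 3 vertices, giving width 2; this decomposition certifies tw(G) ≤ 2. On the other hand G contains the 3-clique {1, 4, 5}. A clique must lie in a single bag of any decomposition, so no decomposition can have width below 2. Combining the bounds, tw(G) = 2.

Treewidth 2.
Bags: B1 = {2, 5, 6}  B2 = {5, 6, 7}  B3 = {4, 5, 6}  B4 = {3, 5, 6}  B5 = {1, 4, 5}
Tree: B1–B2, B2–B3, B1–B4, B3–B5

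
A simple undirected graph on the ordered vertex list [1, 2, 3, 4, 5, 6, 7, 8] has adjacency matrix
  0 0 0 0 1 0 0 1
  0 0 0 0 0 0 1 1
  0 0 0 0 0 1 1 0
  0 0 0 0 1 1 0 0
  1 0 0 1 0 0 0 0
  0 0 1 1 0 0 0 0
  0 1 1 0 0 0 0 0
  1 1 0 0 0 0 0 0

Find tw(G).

A width-2 tree decomposition is:
Bags: B1 = {1, 5, 8}  B2 = {4, 5, 8}  B3 = {4, 6, 8}  B4 = {3, 6, 8}  B5 = {3, 7, 8}  B6 = {2, 7, 8}
Tree: B1–B2, B2–B3, B3–B4, B4–B5, B5–B6
Every bag has size at most 3, so the width is 3 − 1 = 2 and tw(G) ≤ 2. For the lower bound, G contains the cycle 8–1–5–4–6–3–7–2–8, so G is not a forest; only forests have treewidth ≤ 1, hence tw(G) ≥ 2. Combining the bounds, tw(G) = 2.

2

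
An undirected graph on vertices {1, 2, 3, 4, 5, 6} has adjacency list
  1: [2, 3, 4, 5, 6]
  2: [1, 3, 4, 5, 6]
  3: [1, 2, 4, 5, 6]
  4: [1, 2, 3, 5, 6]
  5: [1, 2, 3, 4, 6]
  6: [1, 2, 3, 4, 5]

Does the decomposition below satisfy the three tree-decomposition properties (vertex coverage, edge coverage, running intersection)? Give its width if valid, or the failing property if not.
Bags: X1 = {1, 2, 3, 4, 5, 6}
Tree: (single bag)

Yes; width 5.

Vertex coverage: the bags together contain {1, 2, 3, 4, 5, 6}, the full vertex set. Edge coverage: each edge of G has both endpoints in at least one bag. Running intersection: for every vertex, the bags containing it form a connected subtree. All three properties hold, so this is a valid tree decomposition of width max|bag| − 1 = 5, and hence tw(G) ≤ 5.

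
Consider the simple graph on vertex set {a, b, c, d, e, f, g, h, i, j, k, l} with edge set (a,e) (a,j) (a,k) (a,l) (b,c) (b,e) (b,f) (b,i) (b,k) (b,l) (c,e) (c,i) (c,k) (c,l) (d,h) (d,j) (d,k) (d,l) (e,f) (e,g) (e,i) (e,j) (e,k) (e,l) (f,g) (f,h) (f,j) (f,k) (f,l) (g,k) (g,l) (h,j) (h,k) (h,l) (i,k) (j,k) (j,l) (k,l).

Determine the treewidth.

4

A width-4 tree decomposition is:
Bags: B1 = {e, f, j, k, l}  B2 = {a, e, j, k, l}  B3 = {b, e, f, k, l}  B4 = {b, c, e, k, l}  B5 = {f, h, j, k, l}  B6 = {b, c, e, i, k}  B7 = {d, h, j, k, l}  B8 = {e, f, g, k, l}
Tree: B1–B2, B1–B3, B3–B4, B1–B5, B4–B6, B5–B7, B3–B8
Each bag holds 5 vertices, so the decomposition has width 4, which upper-bounds the treewidth. For the lower bound, the 5 vertices {d, h, j, k, l} are pairwise adjacent, and any tree decomposition puts a clique entirely inside one bag — forcing width ≥ 4. Therefore the treewidth is 4.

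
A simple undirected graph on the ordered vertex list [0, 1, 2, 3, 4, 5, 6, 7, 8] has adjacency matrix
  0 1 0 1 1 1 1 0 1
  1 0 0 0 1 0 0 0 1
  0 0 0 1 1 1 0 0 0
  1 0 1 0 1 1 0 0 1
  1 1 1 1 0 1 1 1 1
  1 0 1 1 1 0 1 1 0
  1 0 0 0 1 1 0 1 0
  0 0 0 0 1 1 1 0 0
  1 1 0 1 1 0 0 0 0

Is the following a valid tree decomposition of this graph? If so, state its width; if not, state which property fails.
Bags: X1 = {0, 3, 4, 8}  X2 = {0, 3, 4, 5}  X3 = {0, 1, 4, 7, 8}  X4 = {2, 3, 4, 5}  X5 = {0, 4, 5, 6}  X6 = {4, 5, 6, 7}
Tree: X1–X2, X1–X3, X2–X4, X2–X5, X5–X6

No — bags containing vertex 7 are not connected in the tree.

A tree decomposition must satisfy three properties: every vertex lies in some bag; for every edge, both endpoints lie together in some bag; and for every vertex, the bags containing it form a connected subtree. Here bags containing vertex 7 are not connected in the tree, so the decomposition is invalid.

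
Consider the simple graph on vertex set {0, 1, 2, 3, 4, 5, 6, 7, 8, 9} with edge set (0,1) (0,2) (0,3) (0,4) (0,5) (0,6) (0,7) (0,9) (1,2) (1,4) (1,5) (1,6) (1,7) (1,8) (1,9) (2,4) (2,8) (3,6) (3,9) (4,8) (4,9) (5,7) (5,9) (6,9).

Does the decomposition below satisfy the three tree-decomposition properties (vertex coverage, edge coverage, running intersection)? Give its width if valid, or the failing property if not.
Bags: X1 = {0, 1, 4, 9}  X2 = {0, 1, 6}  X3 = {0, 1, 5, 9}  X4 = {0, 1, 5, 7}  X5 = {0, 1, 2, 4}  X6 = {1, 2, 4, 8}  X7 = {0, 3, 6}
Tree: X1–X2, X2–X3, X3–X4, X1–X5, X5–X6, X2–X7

No — edge (9,6) lies in no bag.

A tree decomposition must satisfy three properties: every vertex lies in some bag; for every edge, both endpoints lie together in some bag; and for every vertex, the bags containing it form a connected subtree. Here edge (9,6) lies in no bag, so the decomposition is invalid.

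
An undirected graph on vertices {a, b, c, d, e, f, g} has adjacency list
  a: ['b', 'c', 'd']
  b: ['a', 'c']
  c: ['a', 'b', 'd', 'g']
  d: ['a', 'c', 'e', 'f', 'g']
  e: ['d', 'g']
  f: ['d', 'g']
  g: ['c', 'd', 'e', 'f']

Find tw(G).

A width-2 tree decomposition is:
Bags: B1 = {d, f, g}  B2 = {c, d, g}  B3 = {d, e, g}  B4 = {a, c, d}  B5 = {a, b, c}
Tree: B1–B2, B1–B3, B2–B4, B4–B5
The largest bag has 3 vertices, giving width 2; this decomposition certifies tw(G) ≤ 2. On the other hand G contains the 3-clique {d, e, g}. A clique must lie in a single bag of any decomposition, so no decomposition can have width below 2. Hence tw(G) = 2 exactly.

2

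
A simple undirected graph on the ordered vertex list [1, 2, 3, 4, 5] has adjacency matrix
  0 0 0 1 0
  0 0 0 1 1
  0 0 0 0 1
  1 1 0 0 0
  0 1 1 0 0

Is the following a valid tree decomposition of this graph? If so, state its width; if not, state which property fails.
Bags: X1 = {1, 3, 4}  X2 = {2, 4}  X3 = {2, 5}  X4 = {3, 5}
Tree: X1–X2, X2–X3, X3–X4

A tree decomposition must satisfy three properties: every vertex lies in some bag; for every edge, both endpoints lie together in some bag; and for every vertex, the bags containing it form a connected subtree. Here bags containing vertex 3 are not connected in the tree, so the decomposition is invalid.

No — bags containing vertex 3 are not connected in the tree.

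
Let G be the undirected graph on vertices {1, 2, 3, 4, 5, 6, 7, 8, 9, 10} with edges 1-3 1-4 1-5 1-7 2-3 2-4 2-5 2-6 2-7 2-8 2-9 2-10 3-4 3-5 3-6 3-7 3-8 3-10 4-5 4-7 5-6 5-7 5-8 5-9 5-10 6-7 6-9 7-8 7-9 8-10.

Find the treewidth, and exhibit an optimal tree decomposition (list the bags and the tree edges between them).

Treewidth 4.
Bags: B1 = {2, 3, 4, 5, 7}  B2 = {2, 3, 5, 6, 7}  B3 = {2, 3, 5, 7, 8}  B4 = {2, 5, 6, 7, 9}  B5 = {2, 3, 5, 8, 10}  B6 = {1, 3, 4, 5, 7}
Tree: B1–B2, B2–B3, B2–B4, B3–B5, B1–B6

Every bag has size at most 5, so the width is 5 − 1 = 4 and tw(G) ≤ 4. Conversely, {1, 3, 4, 5, 7} is a clique of size 5, and the vertices of any clique must share a bag in every tree decomposition; so some bag has ≥ 5 vertices and tw(G) ≥ 4. Combining the bounds, tw(G) = 4.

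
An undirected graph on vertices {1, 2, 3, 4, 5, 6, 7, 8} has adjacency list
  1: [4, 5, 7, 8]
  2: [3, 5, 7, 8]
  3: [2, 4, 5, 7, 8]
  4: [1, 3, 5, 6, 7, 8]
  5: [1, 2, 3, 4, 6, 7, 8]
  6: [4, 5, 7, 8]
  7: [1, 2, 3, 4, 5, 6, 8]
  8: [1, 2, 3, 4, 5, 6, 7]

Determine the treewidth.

4

A width-4 tree decomposition is:
Bags: B1 = {3, 4, 5, 7, 8}  B2 = {4, 5, 6, 7, 8}  B3 = {1, 4, 5, 7, 8}  B4 = {2, 3, 5, 7, 8}
Tree: B1–B2, B2–B3, B1–B4
Each bag holds 5 vertices, so the decomposition has width 4, which upper-bounds the treewidth. Conversely, {2, 3, 5, 7, 8} is a clique of size 5, and the vertices of any clique must share a bag in every tree decomposition; so some bag has ≥ 5 vertices and tw(G) ≥ 4. The upper and lower bounds meet at 4, so that is the treewidth.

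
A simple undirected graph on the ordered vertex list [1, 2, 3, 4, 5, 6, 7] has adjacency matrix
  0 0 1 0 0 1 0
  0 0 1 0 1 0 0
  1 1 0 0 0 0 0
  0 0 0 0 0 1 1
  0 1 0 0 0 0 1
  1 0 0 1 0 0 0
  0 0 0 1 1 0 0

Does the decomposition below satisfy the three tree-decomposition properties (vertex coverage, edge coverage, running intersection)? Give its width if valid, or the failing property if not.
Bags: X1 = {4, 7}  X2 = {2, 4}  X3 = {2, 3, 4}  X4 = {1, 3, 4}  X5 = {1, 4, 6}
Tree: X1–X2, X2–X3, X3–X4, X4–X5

No — vertex 5 appears in no bag.

A tree decomposition must satisfy three properties: every vertex lies in some bag; for every edge, both endpoints lie together in some bag; and for every vertex, the bags containing it form a connected subtree. Here vertex 5 appears in no bag, so the decomposition is invalid.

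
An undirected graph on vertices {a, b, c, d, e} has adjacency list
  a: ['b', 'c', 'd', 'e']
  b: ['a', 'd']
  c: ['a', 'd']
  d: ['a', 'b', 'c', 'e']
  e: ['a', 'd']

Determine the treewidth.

2

A width-2 tree decomposition is:
Bags: B1 = {a, c, d}  B2 = {a, b, d}  B3 = {a, d, e}
Tree: B1–B2, B1–B3
The largest bag has 3 vertices, giving width 2; this decomposition certifies tw(G) ≤ 2. Conversely, {a, d, e} is a clique of size 3, and the vertices of any clique must share a bag in every tree decomposition; so some bag has ≥ 3 vertices and tw(G) ≥ 2. Hence tw(G) = 2 exactly.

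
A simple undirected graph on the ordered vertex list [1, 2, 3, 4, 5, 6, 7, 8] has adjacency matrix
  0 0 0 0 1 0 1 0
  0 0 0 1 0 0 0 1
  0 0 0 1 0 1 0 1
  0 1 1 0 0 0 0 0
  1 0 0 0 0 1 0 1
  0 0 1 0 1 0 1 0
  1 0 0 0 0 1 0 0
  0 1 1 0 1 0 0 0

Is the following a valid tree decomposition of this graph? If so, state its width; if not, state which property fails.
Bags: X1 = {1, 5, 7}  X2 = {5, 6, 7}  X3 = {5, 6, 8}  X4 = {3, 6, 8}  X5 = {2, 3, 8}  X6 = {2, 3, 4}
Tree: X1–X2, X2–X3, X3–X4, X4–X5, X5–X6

Every vertex of G appears in some bag (union = {1, 2, 3, 4, 5, 6, 7, 8}); every edge is covered by a bag; and for each vertex v the set of bags containing v is connected in the bag tree. The decomposition is therefore valid. The largest bag has 3 vertices, so the width is 2.

Yes; width 2.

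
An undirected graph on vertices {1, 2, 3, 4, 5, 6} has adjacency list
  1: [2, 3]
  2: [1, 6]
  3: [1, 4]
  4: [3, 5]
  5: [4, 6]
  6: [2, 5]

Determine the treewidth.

2

A width-2 tree decomposition is:
Bags: B1 = {2, 5, 6}  B2 = {1, 2, 5}  B3 = {1, 3, 5}  B4 = {3, 4, 5}
Tree: B1–B2, B2–B3, B3–B4
Every bag has size at most 3, so the width is 3 − 1 = 2 and tw(G) ≤ 2. The edges 5–6–2–1–3–4–5 form a cycle, so G is not a tree and its treewidth is at least 2. Therefore the treewidth is 2.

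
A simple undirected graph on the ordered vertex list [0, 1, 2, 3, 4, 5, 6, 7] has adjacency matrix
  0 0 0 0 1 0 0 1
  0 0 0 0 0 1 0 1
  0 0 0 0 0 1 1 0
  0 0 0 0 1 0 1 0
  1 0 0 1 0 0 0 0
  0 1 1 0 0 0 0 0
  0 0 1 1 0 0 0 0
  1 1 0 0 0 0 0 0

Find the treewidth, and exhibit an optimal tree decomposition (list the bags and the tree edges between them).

Treewidth 2.
Bags: B1 = {0, 4, 7}  B2 = {1, 4, 7}  B3 = {1, 4, 5}  B4 = {2, 4, 5}  B5 = {2, 4, 6}  B6 = {3, 4, 6}
Tree: B1–B2, B2–B3, B3–B4, B4–B5, B5–B6

Every bag has size at most 3, so the width is 3 − 1 = 2 and tw(G) ≤ 2. For the lower bound, G contains the cycle 4–0–7–1–5–2–6–3–4, so G is not a forest; only forests have treewidth ≤ 1, hence tw(G) ≥ 2. Hence tw(G) = 2 exactly.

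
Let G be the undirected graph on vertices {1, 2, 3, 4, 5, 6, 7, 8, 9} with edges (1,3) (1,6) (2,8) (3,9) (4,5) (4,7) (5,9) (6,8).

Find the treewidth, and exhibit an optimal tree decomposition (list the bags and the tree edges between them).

Treewidth 1.
One such decomposition:
Bags: B1 = {4, 7}  B2 = {4, 5}  B3 = {5, 9}  B4 = {3, 9}  B5 = {1, 3}  B6 = {1, 6}  B7 = {6, 8}  B8 = {2, 8}
Tree: B1–B2, B2–B3, B3–B4, B4–B5, B5–B6, B6–B7, B7–B8

Each bag holds 2 vertices, so the decomposition has width 1, which upper-bounds the treewidth. Any graph with an edge has treewidth ≥ 1, and G has the edge 7–4. Therefore the treewidth is 1.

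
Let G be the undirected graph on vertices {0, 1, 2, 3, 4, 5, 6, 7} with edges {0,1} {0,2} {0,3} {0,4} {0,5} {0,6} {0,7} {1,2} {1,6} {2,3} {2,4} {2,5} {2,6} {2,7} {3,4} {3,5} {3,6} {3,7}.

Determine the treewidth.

3

A width-3 tree decomposition is:
Bags: B1 = {0, 2, 3, 5}  B2 = {0, 2, 3, 4}  B3 = {0, 2, 3, 7}  B4 = {0, 2, 3, 6}  B5 = {0, 1, 2, 6}
Tree: B1–B2, B1–B3, B3–B4, B4–B5
Each bag holds 4 vertices, so the decomposition has width 3, which upper-bounds the treewidth. On the other hand G contains the 4-clique {0, 1, 2, 6}. A clique must lie in a single bag of any decomposition, so no decomposition can have width below 3. Hence tw(G) = 3 exactly.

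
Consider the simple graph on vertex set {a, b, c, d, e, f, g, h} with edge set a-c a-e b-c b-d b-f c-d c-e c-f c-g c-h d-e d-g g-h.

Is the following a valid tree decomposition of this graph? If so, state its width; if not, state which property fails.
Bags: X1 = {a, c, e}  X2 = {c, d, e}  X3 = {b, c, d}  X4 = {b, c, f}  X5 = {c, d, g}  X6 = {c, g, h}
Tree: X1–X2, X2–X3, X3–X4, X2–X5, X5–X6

Yes; width 2.

Checking the three conditions: (i) the bags cover all of {a, b, c, d, e, f, g, h}; (ii) for each edge, some bag contains both endpoints; (iii) the bags containing any fixed vertex form a subtree. All hold, so the decomposition is valid with width 3 − 1 = 2.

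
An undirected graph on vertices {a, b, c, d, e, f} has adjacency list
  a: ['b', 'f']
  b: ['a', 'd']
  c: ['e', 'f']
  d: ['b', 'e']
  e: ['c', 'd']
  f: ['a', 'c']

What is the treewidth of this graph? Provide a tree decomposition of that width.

Treewidth 2.
One optimal decomposition is:
Bags: B1 = {c, e, f}  B2 = {d, e, f}  B3 = {b, d, f}  B4 = {a, b, f}
Tree: B1–B2, B2–B3, B3–B4

Each bag holds 3 vertices, so the decomposition has width 2, which upper-bounds the treewidth. The edges f–c–e–d–b–a–f form a cycle, so G is not a tree and its treewidth is at least 2. The upper and lower bounds meet at 2, so that is the treewidth.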